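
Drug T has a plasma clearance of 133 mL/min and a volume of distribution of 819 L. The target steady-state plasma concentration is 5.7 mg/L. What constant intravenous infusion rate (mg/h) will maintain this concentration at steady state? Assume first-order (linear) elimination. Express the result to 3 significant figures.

Convert clearance: 133 mL/min × 60 min/h ÷ 1000 mL/L = 7.980 L/h
Maintenance depends on clearance, not Vd — rate in must match rate out.
Infusion rate = CL · Css = 7.980 L/h × 5.7 mg/L = 45.49 mg/h

45.5 mg/h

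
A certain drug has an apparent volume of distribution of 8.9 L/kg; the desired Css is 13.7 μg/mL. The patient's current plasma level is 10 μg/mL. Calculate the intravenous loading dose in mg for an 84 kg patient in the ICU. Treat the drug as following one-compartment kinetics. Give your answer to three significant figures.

2770 mg

Vd(total) = 84 kg × 8.9 L/kg = 747.6 L
Concentration deficit ΔC = 13.7 − 10 = 3.700 mg/L
LD = Vd × ΔC = 747.6 × 3.700 = 2766 mg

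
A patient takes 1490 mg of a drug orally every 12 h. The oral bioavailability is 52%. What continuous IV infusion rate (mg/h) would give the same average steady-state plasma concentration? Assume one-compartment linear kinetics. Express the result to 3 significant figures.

64.6 mg/h

Equivalent systemic input: infusion rate = F·D/τ.
Rate = 0.52 × 1490 / 12 = 64.57 mg/h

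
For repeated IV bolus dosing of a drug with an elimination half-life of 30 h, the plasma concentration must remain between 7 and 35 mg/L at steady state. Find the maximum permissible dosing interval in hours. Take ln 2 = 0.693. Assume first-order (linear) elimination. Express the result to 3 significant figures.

k = 0.693 / t½ = 0.693 / 30 = 0.02310 h⁻¹
Between IV bolus doses, concentration decays as C = C₀·e^(−kτ), so C_peak/C_trough = e^(kτ).
τ_max = ln(C_peak/C_trough) / k = ln(35/7) / 0.02310 = 1.609 / 0.02310 = 69.65 h

69.7 h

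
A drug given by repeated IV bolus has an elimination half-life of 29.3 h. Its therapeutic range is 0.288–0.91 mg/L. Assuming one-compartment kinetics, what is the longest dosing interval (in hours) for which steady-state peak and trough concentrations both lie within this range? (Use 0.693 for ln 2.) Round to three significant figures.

k = 0.693 / t½ = 0.693 / 29.3 = 0.02365 h⁻¹
Between IV bolus doses, concentration decays as C = C₀·e^(−kτ), so C_peak/C_trough = e^(kτ).
τ_max = ln(C_peak/C_trough) / k = ln(0.91/0.288) / 0.02365 = 1.150 / 0.02365 = 48.63 h

48.6 h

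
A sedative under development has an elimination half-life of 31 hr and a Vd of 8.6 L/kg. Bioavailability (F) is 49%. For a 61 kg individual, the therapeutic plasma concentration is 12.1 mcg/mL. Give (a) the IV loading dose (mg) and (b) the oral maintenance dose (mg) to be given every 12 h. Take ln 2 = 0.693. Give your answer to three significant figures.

Total Vd = 8.6 × 61 = 524.6 L
LD = Vd × C = 524.6 × 12.1 = 6348 mg
CL = 0.693 × Vd / t½ = 0.693 × 524.6 / 31 = 11.73 L/h
D = CL × Css × τ / F = 11.73 × 12.1 × 12 / 0.49 = 3476 mg

(a) 6350 mg; (b) 3480 mg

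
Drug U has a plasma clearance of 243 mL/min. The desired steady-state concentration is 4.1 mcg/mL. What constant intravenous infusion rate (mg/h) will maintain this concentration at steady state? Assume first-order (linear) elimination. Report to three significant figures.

59.8 mg/h

CL = 243 mL/min = 243 × 0.06 = 14.58 L/h
At steady state, infusion rate equals elimination rate: rate in = CL × Css.
Infusion rate = CL · Css = 14.58 L/h × 4.1 mg/L = 59.78 mg/h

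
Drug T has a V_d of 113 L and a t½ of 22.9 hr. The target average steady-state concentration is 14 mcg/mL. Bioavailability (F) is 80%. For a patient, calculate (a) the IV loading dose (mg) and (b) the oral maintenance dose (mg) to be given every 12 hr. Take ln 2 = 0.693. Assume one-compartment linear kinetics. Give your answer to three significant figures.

(a) 1580 mg; (b) 718 mg

LD = Vd × C = 113.0 × 14 = 1582 mg
CL = 0.693 × Vd / t½ = 0.693 × 113.0 / 22.9 = 3.420 L/h
D = CL × Css × τ / F = 3.420 × 14 × 12 / 0.8 = 718.2 mg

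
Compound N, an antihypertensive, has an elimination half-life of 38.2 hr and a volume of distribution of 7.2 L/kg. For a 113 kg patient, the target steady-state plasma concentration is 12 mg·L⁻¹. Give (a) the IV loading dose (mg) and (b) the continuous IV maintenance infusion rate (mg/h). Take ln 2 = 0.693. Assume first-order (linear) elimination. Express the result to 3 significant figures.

(a) 9760 mg; (b) 177 mg/h

Total Vd = 7.2 × 113 = 813.6 L
LD = Vd × C = 813.6 × 12 = 9763 mg
CL = 0.693 × Vd / t½ = 0.693 × 813.6 / 38.2 = 14.76 L/h
Infusion rate = CL × Css = 14.76 × 12 = 177.1 mg/h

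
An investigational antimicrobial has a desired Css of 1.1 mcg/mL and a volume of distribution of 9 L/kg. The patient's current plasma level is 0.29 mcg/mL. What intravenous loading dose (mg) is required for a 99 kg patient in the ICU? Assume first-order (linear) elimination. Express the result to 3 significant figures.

Vd = 9 L/kg × 99 kg = 891.0 L
Concentration deficit ΔC = 1.1 − 0.29 = 0.8100 mg/L
LD = Vd × ΔC = 891.0 × 0.8100 = 721.7 mg

722 mg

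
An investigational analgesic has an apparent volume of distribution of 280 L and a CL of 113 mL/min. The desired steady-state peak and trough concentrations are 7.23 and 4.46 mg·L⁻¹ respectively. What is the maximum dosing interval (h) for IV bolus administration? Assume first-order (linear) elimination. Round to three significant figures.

20.0 h

Convert clearance: 113 mL/min × 60 min/h ÷ 1000 mL/L = 6.780 L/h
k = CL / Vd = 6.780 / 280.0 = 0.02421 h⁻¹
Between IV bolus doses, concentration decays as C = C₀·e^(−kτ), so C_peak/C_trough = e^(kτ).
τ_max = ln(C_peak/C_trough) / k = ln(7.23/4.46) / 0.02421 = 0.4831 / 0.02421 = 19.95 h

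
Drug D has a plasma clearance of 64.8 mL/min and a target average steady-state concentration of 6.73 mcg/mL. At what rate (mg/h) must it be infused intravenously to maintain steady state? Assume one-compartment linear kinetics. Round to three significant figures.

26.2 mg/h

CL = 64.8 mL/min = 64.8 × 0.06 = 3.888 L/h
At steady state, infusion rate equals elimination rate: rate in = CL × Css.
Infusion rate = CL · Css = 3.888 L/h × 6.73 mg/L = 26.17 mg/h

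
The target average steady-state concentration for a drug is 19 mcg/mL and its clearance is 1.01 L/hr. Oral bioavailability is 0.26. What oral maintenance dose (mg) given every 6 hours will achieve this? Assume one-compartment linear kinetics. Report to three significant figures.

D = CL × Css × τ / F = 1.010 × 19 × 6 / 0.26 = 442.8 mg

443 mg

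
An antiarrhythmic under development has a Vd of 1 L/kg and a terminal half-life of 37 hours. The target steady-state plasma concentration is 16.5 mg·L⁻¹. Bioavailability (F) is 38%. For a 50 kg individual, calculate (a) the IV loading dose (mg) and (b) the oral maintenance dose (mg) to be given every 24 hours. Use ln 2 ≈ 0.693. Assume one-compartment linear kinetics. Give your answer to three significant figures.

Vd(total) = 50 kg × 1 L/kg = 50.00 L
LD = Vd × C = 50.00 × 16.5 = 825.0 mg
CL = 0.693 × Vd / t½ = 0.693 × 50.00 / 37 = 0.9365 L/h
D = CL × Css × τ / F = 0.9365 × 16.5 × 24 / 0.38 = 975.9 mg

(a) 825 mg; (b) 976 mg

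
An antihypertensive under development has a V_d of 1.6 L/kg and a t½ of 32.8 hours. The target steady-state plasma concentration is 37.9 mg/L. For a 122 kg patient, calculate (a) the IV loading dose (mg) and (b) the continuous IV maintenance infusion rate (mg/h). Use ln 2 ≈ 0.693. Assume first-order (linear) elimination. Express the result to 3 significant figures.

Vd = 1.6 L/kg × 122 kg = 195.2 L
LD = Vd × C = 195.2 × 37.9 = 7398 mg
CL = 0.693 × Vd / t½ = 0.693 × 195.2 / 32.8 = 4.124 L/h
Infusion rate = CL × Css = 4.124 × 37.9 = 156.3 mg/h

(a) 7400 mg; (b) 156 mg/h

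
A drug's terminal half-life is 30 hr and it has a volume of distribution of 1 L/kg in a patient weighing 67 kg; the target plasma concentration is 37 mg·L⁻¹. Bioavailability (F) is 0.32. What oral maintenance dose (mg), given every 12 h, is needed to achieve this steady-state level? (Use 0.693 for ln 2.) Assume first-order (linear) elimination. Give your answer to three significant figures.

2150 mg

Total Vd = 1 × 67 = 67.00 L
CL = ln 2 · Vd / t½ = 0.693 × 67.00 / 30 = 1.548 L/h
D = CL × Css × τ / F = 1.548 × 37 × 12 / 0.32 = 2148 mg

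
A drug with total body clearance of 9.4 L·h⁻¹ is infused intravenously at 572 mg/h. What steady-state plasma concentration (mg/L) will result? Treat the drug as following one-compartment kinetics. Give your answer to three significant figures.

Css = rate / CL = 572 / 9.400 = 60.85 mg/L

60.9 mg/L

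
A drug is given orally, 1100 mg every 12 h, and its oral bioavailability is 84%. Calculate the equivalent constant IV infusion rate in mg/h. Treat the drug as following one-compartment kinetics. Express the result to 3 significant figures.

77.0 mg/h

Equivalent systemic input: infusion rate = F·D/τ.
Rate = 0.84 × 1100 / 12 = 77.00 mg/h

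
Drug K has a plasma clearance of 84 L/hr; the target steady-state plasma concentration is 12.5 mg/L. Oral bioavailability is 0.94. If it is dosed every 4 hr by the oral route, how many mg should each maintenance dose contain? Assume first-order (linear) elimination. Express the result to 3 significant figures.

D = CL × Css × τ / F = 84.00 × 12.5 × 4 / 0.94 = 4468 mg

4470 mg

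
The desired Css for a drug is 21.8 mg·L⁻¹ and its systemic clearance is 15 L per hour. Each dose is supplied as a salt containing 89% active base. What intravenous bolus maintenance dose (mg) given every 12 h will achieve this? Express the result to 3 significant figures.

4410 mg

D = CL × Css × τ / S = 15.00 × 21.8 × 12 / 0.89 = 4409 mg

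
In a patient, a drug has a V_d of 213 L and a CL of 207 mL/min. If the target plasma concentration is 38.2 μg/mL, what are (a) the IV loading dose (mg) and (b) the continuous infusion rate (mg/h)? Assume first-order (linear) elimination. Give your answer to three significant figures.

Loading dose = Vd × C = 213.0 × 38.2 = 8137 mg
CL = 207 mL/min = 207 × 0.06 = 12.42 L/h
Maintenance infusion rate = CL × Css = 12.42 × 38.2 = 474.4 mg/h

(a) 8140 mg; (b) 474 mg/h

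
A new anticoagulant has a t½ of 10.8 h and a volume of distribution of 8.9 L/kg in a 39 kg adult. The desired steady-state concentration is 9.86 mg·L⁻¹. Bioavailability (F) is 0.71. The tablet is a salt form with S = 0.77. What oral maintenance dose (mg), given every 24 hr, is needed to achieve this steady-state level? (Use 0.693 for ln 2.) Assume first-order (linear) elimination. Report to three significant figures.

9640 mg

Total Vd = 8.9 × 39 = 347.1 L
CL = 0.693 × Vd / t½ = 0.693 × 347.1 / 10.8 = 22.27 L/h
D = CL × Css × τ / F / S = 22.27 × 9.86 × 24 / 0.71 / 0.77 = 9640 mg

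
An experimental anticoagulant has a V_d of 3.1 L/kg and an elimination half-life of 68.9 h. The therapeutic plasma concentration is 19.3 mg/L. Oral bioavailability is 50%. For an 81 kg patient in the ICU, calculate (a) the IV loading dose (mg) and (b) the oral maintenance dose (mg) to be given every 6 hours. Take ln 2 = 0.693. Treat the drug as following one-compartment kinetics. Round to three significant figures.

Vd(total) = 81 kg × 3.1 L/kg = 251.1 L
LD = Vd × C = 251.1 × 19.3 = 4846 mg
CL = 0.693 × Vd / t½ = 0.693 × 251.1 / 68.9 = 2.526 L/h
D = CL × Css × τ / F = 2.526 × 19.3 × 6 / 0.5 = 585.0 mg

(a) 4850 mg; (b) 585 mg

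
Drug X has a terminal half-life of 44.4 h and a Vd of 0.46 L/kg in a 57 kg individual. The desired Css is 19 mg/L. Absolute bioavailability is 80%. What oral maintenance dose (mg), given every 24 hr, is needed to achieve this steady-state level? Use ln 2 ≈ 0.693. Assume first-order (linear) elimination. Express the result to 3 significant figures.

233 mg

Total Vd = 0.46 × 57 = 26.22 L
CL = 0.693 × Vd / t½ = 0.693 × 26.22 / 44.4 = 0.4092 L/h
D = CL × Css × τ / F = 0.4092 × 19 × 24 / 0.8 = 233.2 mg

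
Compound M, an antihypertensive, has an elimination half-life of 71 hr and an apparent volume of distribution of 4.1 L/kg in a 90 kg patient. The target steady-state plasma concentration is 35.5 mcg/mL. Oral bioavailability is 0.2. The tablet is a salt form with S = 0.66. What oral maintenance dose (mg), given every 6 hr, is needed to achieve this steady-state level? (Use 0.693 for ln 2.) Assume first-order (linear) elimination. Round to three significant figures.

5810 mg

Total Vd = 4.1 × 90 = 369.0 L
CL = ln 2 · Vd / t½ = 0.693 × 369.0 / 71 = 3.602 L/h
D = CL × Css × τ / F / S = 3.602 × 35.5 × 6 / 0.2 / 0.66 = 5812 mg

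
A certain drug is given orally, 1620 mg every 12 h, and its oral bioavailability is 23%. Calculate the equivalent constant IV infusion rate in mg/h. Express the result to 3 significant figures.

Equivalent systemic input: infusion rate = F·D/τ.
Rate = 0.23 × 1620 / 12 = 31.05 mg/h

31.1 mg/h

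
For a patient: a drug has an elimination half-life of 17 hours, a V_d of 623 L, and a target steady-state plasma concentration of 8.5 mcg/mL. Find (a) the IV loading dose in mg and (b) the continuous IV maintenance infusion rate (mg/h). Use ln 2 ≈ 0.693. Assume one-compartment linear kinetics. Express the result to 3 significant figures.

LD = Vd × C = 623.0 × 8.5 = 5296 mg
CL = 0.693 × Vd / t½ = 0.693 × 623.0 / 17 = 25.40 L/h
Infusion rate = CL × Css = 25.40 × 8.5 = 215.9 mg/h

(a) 5300 mg; (b) 216 mg/h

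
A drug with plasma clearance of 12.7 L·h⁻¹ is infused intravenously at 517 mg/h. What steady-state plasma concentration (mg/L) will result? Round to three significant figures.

Css = rate / CL = 517 / 12.70 = 40.71 mg/L

40.7 mg/L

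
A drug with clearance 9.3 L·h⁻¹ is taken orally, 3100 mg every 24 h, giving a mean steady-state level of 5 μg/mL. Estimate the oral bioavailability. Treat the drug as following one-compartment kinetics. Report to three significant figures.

F·D/τ = CL·Css at steady state → F = CL·Css·τ / D.
F = 9.3 × 5 × 24 / 3100 = 0.360

0.360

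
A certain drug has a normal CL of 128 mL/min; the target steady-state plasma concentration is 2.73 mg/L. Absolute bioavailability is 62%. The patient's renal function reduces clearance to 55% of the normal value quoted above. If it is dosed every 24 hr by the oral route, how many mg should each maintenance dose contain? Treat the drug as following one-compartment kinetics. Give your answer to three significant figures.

Convert clearance: 128 mL/min × 60 min/h ÷ 1000 mL/L = 7.680 L/h
Patient clearance = 0.55 × 7.680 = 4.224 L/h
D = CL × Css × τ / F = 4.224 × 2.73 × 24 / 0.62 = 446.4 mg

446 mg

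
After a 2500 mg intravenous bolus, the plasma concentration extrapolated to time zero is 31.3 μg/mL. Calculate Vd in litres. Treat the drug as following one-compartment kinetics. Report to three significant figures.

79.9 L

Immediately after an IV bolus, C₀ = Dose / Vd, so Vd = Dose / C₀.
Vd = 2500 / 31.3 = 79.87 L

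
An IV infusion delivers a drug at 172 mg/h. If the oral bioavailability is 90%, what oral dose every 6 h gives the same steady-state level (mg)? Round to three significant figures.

To maintain the same Css, the systemic dosing rate must be unchanged: F·D/τ = infusion rate.
D = rate × τ / F = 172 × 6 / 0.9 = 1147 mg

1150 mg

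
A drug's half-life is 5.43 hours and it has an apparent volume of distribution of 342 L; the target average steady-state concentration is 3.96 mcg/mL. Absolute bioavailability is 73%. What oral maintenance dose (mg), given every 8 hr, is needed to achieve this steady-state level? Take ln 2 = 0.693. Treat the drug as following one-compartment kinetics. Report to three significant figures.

CL = ln 2 · Vd / t½ = 0.693 × 342.0 / 5.43 = 43.65 L/h
D = CL × Css × τ / F = 43.65 × 3.96 × 8 / 0.73 = 1894 mg

1890 mg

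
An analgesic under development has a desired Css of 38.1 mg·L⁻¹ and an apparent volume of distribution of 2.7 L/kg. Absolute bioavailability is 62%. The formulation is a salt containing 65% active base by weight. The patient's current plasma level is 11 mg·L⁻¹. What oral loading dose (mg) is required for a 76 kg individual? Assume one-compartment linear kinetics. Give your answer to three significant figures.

Total Vd = 2.7 × 76 = 205.2 L
Concentration deficit ΔC = 38.1 − 11 = 27.10 mg/L
LD = Vd × ΔC / F / S = 205.2 × 27.10 / 0.62 / 0.65 = 13800 mg

13800 mg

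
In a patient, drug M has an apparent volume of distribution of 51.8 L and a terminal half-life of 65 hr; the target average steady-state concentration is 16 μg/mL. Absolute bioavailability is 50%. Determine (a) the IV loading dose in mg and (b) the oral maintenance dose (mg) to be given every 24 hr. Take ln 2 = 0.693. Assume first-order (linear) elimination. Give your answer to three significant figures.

(a) 829 mg; (b) 424 mg

LD = Vd × C = 51.80 × 16 = 828.8 mg
CL = 0.693 × Vd / t½ = 0.693 × 51.80 / 65 = 0.5523 L/h
D = CL × Css × τ / F = 0.5523 × 16 × 24 / 0.5 = 424.2 mg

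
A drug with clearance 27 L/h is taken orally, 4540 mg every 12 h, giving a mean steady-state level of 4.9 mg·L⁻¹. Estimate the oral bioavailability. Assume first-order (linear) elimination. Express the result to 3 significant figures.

0.350

F·D/τ = CL·Css at steady state → F = CL·Css·τ / D.
F = 27 × 4.9 × 12 / 4540 = 0.350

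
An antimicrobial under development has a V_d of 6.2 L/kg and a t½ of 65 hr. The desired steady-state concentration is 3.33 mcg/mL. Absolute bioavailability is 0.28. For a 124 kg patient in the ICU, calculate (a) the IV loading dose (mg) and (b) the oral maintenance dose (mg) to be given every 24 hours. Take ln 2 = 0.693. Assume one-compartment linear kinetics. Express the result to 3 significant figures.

Vd(total) = 124 kg × 6.2 L/kg = 768.8 L
LD = Vd × C = 768.8 × 3.33 = 2560 mg
CL = 0.693 × Vd / t½ = 0.693 × 768.8 / 65 = 8.197 L/h
D = CL × Css × τ / F = 8.197 × 3.33 × 24 / 0.28 = 2340 mg

(a) 2560 mg; (b) 2340 mg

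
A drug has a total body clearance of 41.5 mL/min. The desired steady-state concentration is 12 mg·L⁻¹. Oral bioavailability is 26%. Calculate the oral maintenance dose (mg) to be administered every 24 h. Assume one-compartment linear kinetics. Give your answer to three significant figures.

2760 mg

CL = 41.5 mL/min = 41.5 × 0.06 = 2.490 L/h
D = CL × Css × τ / F = 2.490 × 12 × 24 / 0.26 = 2758 mg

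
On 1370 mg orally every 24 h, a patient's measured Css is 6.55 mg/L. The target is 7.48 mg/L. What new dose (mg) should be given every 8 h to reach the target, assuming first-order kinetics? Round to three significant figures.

For first-order elimination, Css ∝ F·D/(CL·τ); F and CL are unchanged, so Css ∝ D/τ.
D₂ = D₁ × (Css,target / Css,current) × (τ₂/τ₁) = 1370 × (7.48/6.55) × (8/24) = 521.5 mg

522 mg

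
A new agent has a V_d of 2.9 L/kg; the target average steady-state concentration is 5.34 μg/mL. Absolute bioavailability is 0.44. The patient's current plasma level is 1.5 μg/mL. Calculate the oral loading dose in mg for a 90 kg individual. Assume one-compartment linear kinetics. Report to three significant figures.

2280 mg

Vd = 2.9 L/kg × 90 kg = 261.0 L
Concentration deficit ΔC = 5.34 − 1.5 = 3.840 mg/L
LD = Vd × ΔC / F = 261.0 × 3.840 / 0.44 = 2278 mg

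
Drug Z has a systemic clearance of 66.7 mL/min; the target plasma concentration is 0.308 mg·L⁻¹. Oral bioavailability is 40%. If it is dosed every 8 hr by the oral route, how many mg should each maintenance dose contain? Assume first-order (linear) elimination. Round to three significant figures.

CL = 66.7 mL/min = 66.7 × 0.06 = 4.002 L/h
D = CL × Css × τ / F = 4.002 × 0.308 × 8 / 0.4 = 24.65 mg

24.7 mg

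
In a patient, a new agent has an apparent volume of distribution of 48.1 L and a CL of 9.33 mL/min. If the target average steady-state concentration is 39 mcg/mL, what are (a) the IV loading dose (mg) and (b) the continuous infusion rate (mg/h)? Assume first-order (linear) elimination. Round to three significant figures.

Loading: fill Vd to C_target → 48.10 L × 39 mg/L = 1876 mg
CL = 9.33 mL/min = 9.33 × 0.06 = 0.5598 L/h
Infusion rate = 0.5598 L/h × 39 mg/L = 21.83 mg/h

(a) 1880 mg; (b) 21.8 mg/h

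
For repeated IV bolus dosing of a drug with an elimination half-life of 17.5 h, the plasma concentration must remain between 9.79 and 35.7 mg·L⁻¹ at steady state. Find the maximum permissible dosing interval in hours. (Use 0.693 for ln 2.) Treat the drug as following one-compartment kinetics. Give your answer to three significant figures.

32.7 h

k = 0.693 / t½ = 0.693 / 17.5 = 0.03960 h⁻¹
Between IV bolus doses, concentration decays as C = C₀·e^(−kτ), so C_peak/C_trough = e^(kτ).
τ_max = ln(C_peak/C_trough) / k = ln(35.7/9.79) / 0.03960 = 1.294 / 0.03960 = 32.68 h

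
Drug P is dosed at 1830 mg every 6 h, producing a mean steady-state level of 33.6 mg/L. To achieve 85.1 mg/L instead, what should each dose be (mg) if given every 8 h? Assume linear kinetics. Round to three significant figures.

6180 mg

With linear kinetics, Css is proportional to dose rate (D/τ) at fixed clearance.
D₂ = D₁ × (Css,target / Css,current) × (τ₂/τ₁) = 1830 × (85.1/33.6) × (8/6) = 6180 mg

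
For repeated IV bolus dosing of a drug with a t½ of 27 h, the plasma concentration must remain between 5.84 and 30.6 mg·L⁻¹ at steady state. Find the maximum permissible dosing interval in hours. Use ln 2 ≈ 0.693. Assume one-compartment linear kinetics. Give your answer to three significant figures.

k = 0.693 / t½ = 0.693 / 27 = 0.02567 h⁻¹
Between IV bolus doses, concentration decays as C = C₀·e^(−kτ), so C_peak/C_trough = e^(kτ).
τ_max = ln(C_peak/C_trough) / k = ln(30.6/5.84) / 0.02567 = 1.656 / 0.02567 = 64.51 h

64.5 h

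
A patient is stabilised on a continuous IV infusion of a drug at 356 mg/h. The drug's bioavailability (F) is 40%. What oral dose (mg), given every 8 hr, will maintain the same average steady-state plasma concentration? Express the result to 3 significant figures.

To maintain the same Css, the systemic dosing rate must be unchanged: F·D/τ = infusion rate.
D = rate × τ / F = 356 × 8 / 0.4 = 7120 mg

7120 mg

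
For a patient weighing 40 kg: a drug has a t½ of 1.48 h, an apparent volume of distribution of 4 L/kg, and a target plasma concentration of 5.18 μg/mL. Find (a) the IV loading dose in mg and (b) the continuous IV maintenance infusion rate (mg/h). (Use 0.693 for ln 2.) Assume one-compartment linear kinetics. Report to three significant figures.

Vd(total) = 40 kg × 4 L/kg = 160.0 L
LD = Vd × C = 160.0 × 5.18 = 828.8 mg
CL = 0.693 × Vd / t½ = 0.693 × 160.0 / 1.48 = 74.92 L/h
Infusion rate = CL × Css = 74.92 × 5.18 = 388.1 mg/h

(a) 829 mg; (b) 388 mg/h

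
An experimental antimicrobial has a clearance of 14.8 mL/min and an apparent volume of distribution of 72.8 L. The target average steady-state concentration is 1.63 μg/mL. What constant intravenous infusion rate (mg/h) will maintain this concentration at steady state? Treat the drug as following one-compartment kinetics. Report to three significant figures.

Convert clearance: 14.8 mL/min × 60 min/h ÷ 1000 mL/L = 0.8880 L/h
R₀ = 0.8880 × 1.63 = 1.447 mg/h

1.45 mg/h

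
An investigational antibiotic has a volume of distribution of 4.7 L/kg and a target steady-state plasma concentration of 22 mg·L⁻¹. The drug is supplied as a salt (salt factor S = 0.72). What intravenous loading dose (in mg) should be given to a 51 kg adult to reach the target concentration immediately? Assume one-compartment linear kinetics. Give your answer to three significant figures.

Vd(total) = 51 kg × 4.7 L/kg = 239.7 L
The loading dose fills Vd to the target concentration.
LD = Vd × C / S = 239.7 × 22.00 / 0.72 = 7324 mg

7320 mg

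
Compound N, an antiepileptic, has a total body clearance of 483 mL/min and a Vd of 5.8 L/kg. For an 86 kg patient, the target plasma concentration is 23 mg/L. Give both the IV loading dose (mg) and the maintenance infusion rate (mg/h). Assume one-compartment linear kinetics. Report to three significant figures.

Vd = 5.8 L/kg × 86 kg = 498.8 L
LD = Vd · C_target = 498.8 × 23 = 11470 mg
CL = 483 mL/min × 60/1000 = 28.98 L/h
Maintenance: replace elimination → rate = CL × Css = 28.98 × 23 = 666.5 mg/h

(a) 11500 mg; (b) 667 mg/h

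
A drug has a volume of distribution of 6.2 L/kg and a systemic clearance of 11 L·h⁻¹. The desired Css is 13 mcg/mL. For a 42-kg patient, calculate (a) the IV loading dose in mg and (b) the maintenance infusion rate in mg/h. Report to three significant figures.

(a) 3390 mg; (b) 143 mg/h

Vd(total) = 42 kg × 6.2 L/kg = 260.4 L
Loading: fill Vd to C_target → 260.4 L × 13 mg/L = 3385 mg
Maintenance: replace elimination → rate = CL × Css = 11.00 × 13 = 143.0 mg/h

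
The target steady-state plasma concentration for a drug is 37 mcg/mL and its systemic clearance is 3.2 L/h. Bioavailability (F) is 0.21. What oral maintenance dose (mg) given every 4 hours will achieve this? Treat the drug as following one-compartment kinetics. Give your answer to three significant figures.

2260 mg

D = CL × Css × τ / F = 3.200 × 37 × 4 / 0.21 = 2255 mg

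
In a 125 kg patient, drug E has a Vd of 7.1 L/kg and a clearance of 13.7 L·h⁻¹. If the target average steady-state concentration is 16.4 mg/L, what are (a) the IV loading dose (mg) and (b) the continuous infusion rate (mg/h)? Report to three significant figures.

Vd = 7.1 L/kg × 125 kg = 887.5 L
Loading: fill Vd to C_target → 887.5 L × 16.4 mg/L = 14560 mg
Infusion rate = 13.70 L/h × 16.4 mg/L = 224.7 mg/h

(a) 14600 mg; (b) 225 mg/h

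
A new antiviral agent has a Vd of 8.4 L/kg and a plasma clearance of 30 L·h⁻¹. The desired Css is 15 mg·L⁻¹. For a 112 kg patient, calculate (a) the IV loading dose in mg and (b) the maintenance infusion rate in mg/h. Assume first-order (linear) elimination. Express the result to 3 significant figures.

(a) 14100 mg; (b) 450 mg/h

Vd(total) = 112 kg × 8.4 L/kg = 940.8 L
LD = Vd · C_target = 940.8 × 15 = 14110 mg
Maintenance infusion rate = CL × Css = 30.00 × 15 = 450.0 mg/h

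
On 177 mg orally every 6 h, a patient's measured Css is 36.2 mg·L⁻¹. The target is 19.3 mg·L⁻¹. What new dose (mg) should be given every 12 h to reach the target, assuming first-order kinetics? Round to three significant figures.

For first-order elimination, Css ∝ F·D/(CL·τ); F and CL are unchanged, so Css ∝ D/τ.
D₂ = D₁ × (Css,target / Css,current) × (τ₂/τ₁) = 177 × (19.3/36.2) × (12/6) = 188.7 mg

189 mg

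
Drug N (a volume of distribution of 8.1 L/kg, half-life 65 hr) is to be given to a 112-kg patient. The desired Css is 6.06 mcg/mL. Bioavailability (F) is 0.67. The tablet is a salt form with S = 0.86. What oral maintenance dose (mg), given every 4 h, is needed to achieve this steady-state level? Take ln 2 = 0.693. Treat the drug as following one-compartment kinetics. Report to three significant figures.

407 mg

Vd = 8.1 L/kg × 112 kg = 907.2 L
CL = ln 2 · Vd / t½ = 0.693 × 907.2 / 65 = 9.672 L/h
D = CL × Css × τ / F / S = 9.672 × 6.06 × 4 / 0.67 / 0.86 = 406.9 mg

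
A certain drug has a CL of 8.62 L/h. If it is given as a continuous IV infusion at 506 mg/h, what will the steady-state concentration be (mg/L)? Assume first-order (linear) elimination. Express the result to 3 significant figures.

58.7 mg/L

Css = rate / CL = 506 / 8.620 = 58.70 mg/L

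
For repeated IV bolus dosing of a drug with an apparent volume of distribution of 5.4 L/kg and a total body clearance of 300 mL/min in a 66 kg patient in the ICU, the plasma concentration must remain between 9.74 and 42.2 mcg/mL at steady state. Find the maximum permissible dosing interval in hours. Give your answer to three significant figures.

Total Vd = 5.4 × 66 = 356.4 L
Convert clearance: 300 mL/min × 60 min/h ÷ 1000 mL/L = 18.00 L/h
k = CL / Vd = 18.00 / 356.4 = 0.05051 h⁻¹
Between IV bolus doses, concentration decays as C = C₀·e^(−kτ), so C_peak/C_trough = e^(kτ).
τ_max = ln(C_peak/C_trough) / k = ln(42.2/9.74) / 0.05051 = 1.466 / 0.05051 = 29.02 h

29.0 h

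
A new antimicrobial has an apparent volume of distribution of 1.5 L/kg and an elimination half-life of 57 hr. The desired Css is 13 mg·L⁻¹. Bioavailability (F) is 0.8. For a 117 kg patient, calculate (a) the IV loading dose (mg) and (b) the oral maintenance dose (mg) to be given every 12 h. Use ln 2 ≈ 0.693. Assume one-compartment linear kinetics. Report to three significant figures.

(a) 2280 mg; (b) 416 mg

Vd(total) = 117 kg × 1.5 L/kg = 175.5 L
LD = Vd × C = 175.5 × 13 = 2282 mg
CL = 0.693 × Vd / t½ = 0.693 × 175.5 / 57 = 2.134 L/h
D = CL × Css × τ / F = 2.134 × 13 × 12 / 0.8 = 416.1 mg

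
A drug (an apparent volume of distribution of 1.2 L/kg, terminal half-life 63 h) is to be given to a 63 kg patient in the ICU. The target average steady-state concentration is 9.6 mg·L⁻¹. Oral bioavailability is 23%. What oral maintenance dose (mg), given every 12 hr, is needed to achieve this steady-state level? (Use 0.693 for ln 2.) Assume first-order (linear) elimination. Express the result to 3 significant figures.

Vd(total) = 63 kg × 1.2 L/kg = 75.60 L
CL = ln 2 · Vd / t½ = 0.693 × 75.60 / 63 = 0.8316 L/h
D = CL × Css × τ / F = 0.8316 × 9.6 × 12 / 0.23 = 416.5 mg

417 mg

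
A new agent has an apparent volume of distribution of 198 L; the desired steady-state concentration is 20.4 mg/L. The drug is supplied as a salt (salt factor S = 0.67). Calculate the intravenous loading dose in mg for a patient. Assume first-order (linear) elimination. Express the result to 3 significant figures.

LD = Vd × C / S = 198.0 × 20.40 / 0.67 = 6029 mg

6030 mg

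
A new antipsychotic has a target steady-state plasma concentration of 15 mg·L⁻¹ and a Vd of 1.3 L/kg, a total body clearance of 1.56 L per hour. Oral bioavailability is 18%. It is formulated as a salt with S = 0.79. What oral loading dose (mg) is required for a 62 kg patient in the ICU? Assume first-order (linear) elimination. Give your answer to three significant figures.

8500 mg

Vd = 1.3 L/kg × 62 kg = 80.60 L
LD is governed by Vd — clearance does not enter the loading-dose calculation.
LD = Vd × C / F / S = 80.60 × 15.00 / 0.18 / 0.79 = 8502 mg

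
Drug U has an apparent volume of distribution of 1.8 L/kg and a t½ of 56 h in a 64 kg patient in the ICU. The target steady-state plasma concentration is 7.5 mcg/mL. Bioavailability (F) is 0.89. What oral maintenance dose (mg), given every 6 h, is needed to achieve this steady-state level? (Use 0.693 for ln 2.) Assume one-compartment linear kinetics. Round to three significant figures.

Vd = 1.8 L/kg × 64 kg = 115.2 L
CL = 0.693 × Vd / t½ = 0.693 × 115.2 / 56 = 1.426 L/h
D = CL × Css × τ / F = 1.426 × 7.5 × 6 / 0.89 = 72.10 mg

72.1 mg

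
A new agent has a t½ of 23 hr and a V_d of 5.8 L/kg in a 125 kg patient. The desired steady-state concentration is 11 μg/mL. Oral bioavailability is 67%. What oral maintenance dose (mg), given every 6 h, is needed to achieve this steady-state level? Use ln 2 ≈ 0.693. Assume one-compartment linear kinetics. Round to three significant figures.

Total Vd = 5.8 × 125 = 725.0 L
CL = 0.693 × Vd / t½ = 0.693 × 725.0 / 23 = 21.84 L/h
D = CL × Css × τ / F = 21.84 × 11 × 6 / 0.67 = 2151 mg

2150 mg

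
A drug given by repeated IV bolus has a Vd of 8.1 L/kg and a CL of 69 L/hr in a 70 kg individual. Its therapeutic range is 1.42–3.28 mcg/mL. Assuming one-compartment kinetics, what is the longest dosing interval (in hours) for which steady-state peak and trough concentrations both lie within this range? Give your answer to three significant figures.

6.88 h

Vd(total) = 70 kg × 8.1 L/kg = 567.0 L
k = CL / Vd = 69.00 / 567.0 = 0.1217 h⁻¹
Between IV bolus doses, concentration decays as C = C₀·e^(−kτ), so C_peak/C_trough = e^(kτ).
τ_max = ln(C_peak/C_trough) / k = ln(3.28/1.42) / 0.1217 = 0.8372 / 0.1217 = 6.879 h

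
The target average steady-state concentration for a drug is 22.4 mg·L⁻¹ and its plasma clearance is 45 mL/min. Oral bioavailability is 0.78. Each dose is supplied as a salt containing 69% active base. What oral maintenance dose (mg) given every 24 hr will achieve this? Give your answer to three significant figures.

CL = 45 mL/min × 60/1000 = 2.700 L/h
D = CL × Css × τ / F / S = 2.700 × 22.4 × 24 / 0.78 / 0.69 = 2697 mg

2700 mg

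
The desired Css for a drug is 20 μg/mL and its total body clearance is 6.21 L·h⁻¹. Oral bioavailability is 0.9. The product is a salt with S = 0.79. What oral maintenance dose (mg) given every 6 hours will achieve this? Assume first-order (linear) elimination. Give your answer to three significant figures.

1050 mg

At steady state, dose per interval replaces the amount cleared in that interval: F·S·D/τ = CL·Css.
D = CL × Css × τ / F / S = 6.210 × 20 × 6 / 0.9 / 0.79 = 1048 mg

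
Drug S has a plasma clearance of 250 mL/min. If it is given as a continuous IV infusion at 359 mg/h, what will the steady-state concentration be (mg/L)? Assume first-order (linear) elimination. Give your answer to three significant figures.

CL = 250 mL/min × 60/1000 = 15.00 L/h
Css = rate / CL = 359 / 15.00 = 23.93 mg/L

23.9 mg/L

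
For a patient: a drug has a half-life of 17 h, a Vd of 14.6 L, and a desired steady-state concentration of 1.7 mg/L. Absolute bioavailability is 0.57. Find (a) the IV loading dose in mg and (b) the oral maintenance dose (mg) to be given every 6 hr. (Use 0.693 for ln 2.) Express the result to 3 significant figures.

LD = Vd × C = 14.60 × 1.7 = 24.82 mg
CL = 0.693 × Vd / t½ = 0.693 × 14.60 / 17 = 0.5952 L/h
D = CL × Css × τ / F = 0.5952 × 1.7 × 6 / 0.57 = 10.65 mg

(a) 24.8 mg; (b) 10.7 mg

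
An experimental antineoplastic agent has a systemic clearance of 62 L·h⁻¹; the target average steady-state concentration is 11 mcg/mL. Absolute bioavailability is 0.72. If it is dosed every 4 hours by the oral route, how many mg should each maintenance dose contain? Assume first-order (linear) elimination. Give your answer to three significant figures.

D = CL × Css × τ / F = 62.00 × 11 × 4 / 0.72 = 3789 mg

3790 mg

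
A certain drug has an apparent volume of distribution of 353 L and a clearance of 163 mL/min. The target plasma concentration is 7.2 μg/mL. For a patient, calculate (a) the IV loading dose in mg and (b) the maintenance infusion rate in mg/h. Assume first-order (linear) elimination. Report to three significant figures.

LD = Vd · C_target = 353.0 × 7.2 = 2542 mg
CL = 163 mL/min = 163 × 0.06 = 9.780 L/h
Maintenance infusion rate = CL × Css = 9.780 × 7.2 = 70.42 mg/h

(a) 2540 mg; (b) 70.4 mg/h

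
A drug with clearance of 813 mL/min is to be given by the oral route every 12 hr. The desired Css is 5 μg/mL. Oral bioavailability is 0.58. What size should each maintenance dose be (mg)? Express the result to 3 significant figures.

CL = 813 mL/min × 60/1000 = 48.78 L/h
D = CL × Css × τ / F = 48.78 × 5 × 12 / 0.58 = 5046 mg

5050 mg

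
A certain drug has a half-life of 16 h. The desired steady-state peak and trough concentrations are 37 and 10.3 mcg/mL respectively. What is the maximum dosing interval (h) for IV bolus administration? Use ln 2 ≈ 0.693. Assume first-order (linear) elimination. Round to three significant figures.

k = 0.693 / t½ = 0.693 / 16 = 0.04331 h⁻¹
Between IV bolus doses, concentration decays as C = C₀·e^(−kτ), so C_peak/C_trough = e^(kτ).
τ_max = ln(C_peak/C_trough) / k = ln(37/10.3) / 0.04331 = 1.279 / 0.04331 = 29.53 h

29.5 h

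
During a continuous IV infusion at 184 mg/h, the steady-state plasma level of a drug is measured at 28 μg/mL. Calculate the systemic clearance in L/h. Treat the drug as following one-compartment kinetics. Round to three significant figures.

At steady state, infusion rate = CL × Css, so CL = rate / Css.
CL = 184 / 28 = 6.571 L/h

6.57 L/h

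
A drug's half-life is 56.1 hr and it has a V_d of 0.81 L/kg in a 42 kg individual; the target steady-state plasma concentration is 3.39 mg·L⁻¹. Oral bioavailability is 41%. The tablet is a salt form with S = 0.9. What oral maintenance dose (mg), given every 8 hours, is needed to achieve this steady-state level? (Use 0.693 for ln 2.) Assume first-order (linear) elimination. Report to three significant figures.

Vd = 0.81 L/kg × 42 kg = 34.02 L
CL = ln 2 · Vd / t½ = 0.693 × 34.02 / 56.1 = 0.4202 L/h
D = CL × Css × τ / F / S = 0.4202 × 3.39 × 8 / 0.41 / 0.9 = 30.88 mg

30.9 mg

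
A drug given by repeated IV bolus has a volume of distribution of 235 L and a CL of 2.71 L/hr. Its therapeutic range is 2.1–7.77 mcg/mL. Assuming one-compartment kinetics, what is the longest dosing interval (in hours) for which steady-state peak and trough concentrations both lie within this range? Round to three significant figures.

113 h

k = CL / Vd = 2.710 / 235.0 = 0.01153 h⁻¹
Between IV bolus doses, concentration decays as C = C₀·e^(−kτ), so C_peak/C_trough = e^(kτ).
τ_max = ln(C_peak/C_trough) / k = ln(7.77/2.1) / 0.01153 = 1.308 / 0.01153 = 113.4 h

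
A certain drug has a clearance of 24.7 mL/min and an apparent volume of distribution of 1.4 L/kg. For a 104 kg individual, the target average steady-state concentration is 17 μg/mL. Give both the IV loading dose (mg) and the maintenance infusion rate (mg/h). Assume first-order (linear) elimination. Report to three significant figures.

(a) 2480 mg; (b) 25.2 mg/h

Vd(total) = 104 kg × 1.4 L/kg = 145.6 L
Loading dose = Vd × C = 145.6 × 17 = 2475 mg
CL = 24.7 mL/min = 24.7 × 0.06 = 1.482 L/h
Maintenance: replace elimination → rate = CL × Css = 1.482 × 17 = 25.19 mg/h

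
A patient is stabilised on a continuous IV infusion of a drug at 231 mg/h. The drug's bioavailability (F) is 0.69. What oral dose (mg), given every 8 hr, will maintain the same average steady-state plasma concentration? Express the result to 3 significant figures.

To maintain the same Css, the systemic dosing rate must be unchanged: F·D/τ = infusion rate.
D = rate × τ / F = 231 × 8 / 0.69 = 2678 mg

2680 mg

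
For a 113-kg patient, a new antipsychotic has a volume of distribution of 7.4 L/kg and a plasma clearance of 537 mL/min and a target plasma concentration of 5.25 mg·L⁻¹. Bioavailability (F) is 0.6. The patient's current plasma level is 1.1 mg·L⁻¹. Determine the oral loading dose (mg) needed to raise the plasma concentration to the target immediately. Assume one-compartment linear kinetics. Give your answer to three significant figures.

5780 mg

Vd = 7.4 L/kg × 113 kg = 836.2 L
Loading dose depends on Vd (not clearance): it fills the distribution volume.
Concentration deficit ΔC = 5.25 − 1.1 = 4.150 mg/L
LD = Vd × ΔC / F = 836.2 × 4.150 / 0.6 = 5784 mg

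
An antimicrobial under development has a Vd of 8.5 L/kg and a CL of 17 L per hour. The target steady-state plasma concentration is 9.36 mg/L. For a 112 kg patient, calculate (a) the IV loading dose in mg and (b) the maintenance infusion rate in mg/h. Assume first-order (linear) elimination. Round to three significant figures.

(a) 8910 mg; (b) 159 mg/h

Total Vd = 8.5 × 112 = 952.0 L
Loading dose = Vd × C = 952.0 × 9.36 = 8911 mg
Infusion rate = 17.00 L/h × 9.36 mg/L = 159.1 mg/h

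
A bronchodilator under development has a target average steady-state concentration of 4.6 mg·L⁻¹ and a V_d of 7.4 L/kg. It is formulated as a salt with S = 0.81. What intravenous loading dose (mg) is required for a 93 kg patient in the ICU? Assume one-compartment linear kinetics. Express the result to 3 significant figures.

Total Vd = 7.4 × 93 = 688.2 L
LD = Vd × C / S = 688.2 × 4.600 / 0.81 = 3908 mg

3910 mg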